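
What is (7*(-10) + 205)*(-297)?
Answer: -40095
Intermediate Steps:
(7*(-10) + 205)*(-297) = (-70 + 205)*(-297) = 135*(-297) = -40095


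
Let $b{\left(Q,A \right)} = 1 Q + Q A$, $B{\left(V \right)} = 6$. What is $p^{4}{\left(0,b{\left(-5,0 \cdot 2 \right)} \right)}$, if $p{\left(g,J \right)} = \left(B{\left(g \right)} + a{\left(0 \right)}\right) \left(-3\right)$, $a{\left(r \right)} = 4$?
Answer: $810000$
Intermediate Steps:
$b{\left(Q,A \right)} = Q + A Q$
$p{\left(g,J \right)} = -30$ ($p{\left(g,J \right)} = \left(6 + 4\right) \left(-3\right) = 10 \left(-3\right) = -30$)
$p^{4}{\left(0,b{\left(-5,0 \cdot 2 \right)} \right)} = \left(-30\right)^{4} = 810000$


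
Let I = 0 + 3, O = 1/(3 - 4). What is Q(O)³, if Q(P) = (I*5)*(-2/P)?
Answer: 27000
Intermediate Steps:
O = -1 (O = 1/(-1) = -1)
I = 3
Q(P) = -30/P (Q(P) = (3*5)*(-2/P) = 15*(-2/P) = -30/P)
Q(O)³ = (-30/(-1))³ = (-30*(-1))³ = 30³ = 27000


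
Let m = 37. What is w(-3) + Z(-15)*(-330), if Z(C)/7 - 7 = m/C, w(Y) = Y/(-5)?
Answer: -52357/5 ≈ -10471.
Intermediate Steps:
w(Y) = -Y/5 (w(Y) = Y*(-⅕) = -Y/5)
Z(C) = 49 + 259/C (Z(C) = 49 + 7*(37/C) = 49 + 259/C)
w(-3) + Z(-15)*(-330) = -⅕*(-3) + (49 + 259/(-15))*(-330) = ⅗ + (49 + 259*(-1/15))*(-330) = ⅗ + (49 - 259/15)*(-330) = ⅗ + (476/15)*(-330) = ⅗ - 10472 = -52357/5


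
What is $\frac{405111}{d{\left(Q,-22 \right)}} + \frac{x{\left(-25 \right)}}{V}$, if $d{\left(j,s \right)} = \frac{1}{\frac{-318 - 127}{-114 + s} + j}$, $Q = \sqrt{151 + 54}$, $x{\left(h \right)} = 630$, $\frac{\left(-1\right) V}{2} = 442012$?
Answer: $\frac{19920861459975}{15028408} + 405111 \sqrt{205} \approx 7.1259 \cdot 10^{6}$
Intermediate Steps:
$V = -884024$ ($V = \left(-2\right) 442012 = -884024$)
$Q = \sqrt{205} \approx 14.318$
$d{\left(j,s \right)} = \frac{1}{j - \frac{445}{-114 + s}}$ ($d{\left(j,s \right)} = \frac{1}{- \frac{445}{-114 + s} + j} = \frac{1}{j - \frac{445}{-114 + s}}$)
$\frac{405111}{d{\left(Q,-22 \right)}} + \frac{x{\left(-25 \right)}}{V} = \frac{405111}{\frac{1}{445 + 114 \sqrt{205} - \sqrt{205} \left(-22\right)} \left(114 - -22\right)} + \frac{630}{-884024} = \frac{405111}{\frac{1}{445 + 114 \sqrt{205} + 22 \sqrt{205}} \left(114 + 22\right)} + 630 \left(- \frac{1}{884024}\right) = \frac{405111}{\frac{1}{445 + 136 \sqrt{205}} \cdot 136} - \frac{315}{442012} = \frac{405111}{136 \frac{1}{445 + 136 \sqrt{205}}} - \frac{315}{442012} = 405111 \left(\frac{445}{136} + \sqrt{205}\right) - \frac{315}{442012} = \left(\frac{180274395}{136} + 405111 \sqrt{205}\right) - \frac{315}{442012} = \frac{19920861459975}{15028408} + 405111 \sqrt{205}$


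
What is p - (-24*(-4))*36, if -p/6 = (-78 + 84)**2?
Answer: -3672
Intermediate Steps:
p = -216 (p = -6*(-78 + 84)**2 = -6*6**2 = -6*36 = -216)
p - (-24*(-4))*36 = -216 - (-24*(-4))*36 = -216 - 96*36 = -216 - 1*3456 = -216 - 3456 = -3672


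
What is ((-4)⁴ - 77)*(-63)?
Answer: -11277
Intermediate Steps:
((-4)⁴ - 77)*(-63) = (256 - 77)*(-63) = 179*(-63) = -11277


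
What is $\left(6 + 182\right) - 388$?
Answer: $-200$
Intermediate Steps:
$\left(6 + 182\right) - 388 = 188 - 388 = -200$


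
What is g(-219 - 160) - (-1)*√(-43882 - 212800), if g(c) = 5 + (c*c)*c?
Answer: -54439934 + I*√256682 ≈ -5.444e+7 + 506.64*I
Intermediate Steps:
g(c) = 5 + c³ (g(c) = 5 + c²*c = 5 + c³)
g(-219 - 160) - (-1)*√(-43882 - 212800) = (5 + (-219 - 160)³) - (-1)*√(-43882 - 212800) = (5 + (-379)³) - (-1)*√(-256682) = (5 - 54439939) - (-1)*I*√256682 = -54439934 - (-1)*I*√256682 = -54439934 + I*√256682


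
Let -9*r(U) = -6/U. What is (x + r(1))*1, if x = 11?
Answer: 35/3 ≈ 11.667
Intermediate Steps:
r(U) = 2/(3*U) (r(U) = -(-2)/(3*U) = 2/(3*U))
(x + r(1))*1 = (11 + (⅔)/1)*1 = (11 + (⅔)*1)*1 = (11 + ⅔)*1 = (35/3)*1 = 35/3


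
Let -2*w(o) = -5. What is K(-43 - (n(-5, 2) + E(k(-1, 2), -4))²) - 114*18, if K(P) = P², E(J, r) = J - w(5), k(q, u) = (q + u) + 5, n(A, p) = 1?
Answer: 31177/16 ≈ 1948.6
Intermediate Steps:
k(q, u) = 5 + q + u
w(o) = 5/2 (w(o) = -½*(-5) = 5/2)
E(J, r) = -5/2 + J (E(J, r) = J - 1*5/2 = J - 5/2 = -5/2 + J)
K(-43 - (n(-5, 2) + E(k(-1, 2), -4))²) - 114*18 = (-43 - (1 + (-5/2 + (5 - 1 + 2)))²)² - 114*18 = (-43 - (1 + (-5/2 + 6))²)² - 1*2052 = (-43 - (1 + 7/2)²)² - 2052 = (-43 - (9/2)²)² - 2052 = (-43 - 1*81/4)² - 2052 = (-43 - 81/4)² - 2052 = (-253/4)² - 2052 = 64009/16 - 2052 = 31177/16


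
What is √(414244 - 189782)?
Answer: √224462 ≈ 473.77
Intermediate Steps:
√(414244 - 189782) = √224462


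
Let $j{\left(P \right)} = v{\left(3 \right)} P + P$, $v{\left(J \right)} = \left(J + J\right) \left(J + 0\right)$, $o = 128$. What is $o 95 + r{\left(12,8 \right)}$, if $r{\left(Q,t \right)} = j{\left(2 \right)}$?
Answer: $12198$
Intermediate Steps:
$v{\left(J \right)} = 2 J^{2}$ ($v{\left(J \right)} = 2 J J = 2 J^{2}$)
$j{\left(P \right)} = 19 P$ ($j{\left(P \right)} = 2 \cdot 3^{2} P + P = 2 \cdot 9 P + P = 18 P + P = 19 P$)
$r{\left(Q,t \right)} = 38$ ($r{\left(Q,t \right)} = 19 \cdot 2 = 38$)
$o 95 + r{\left(12,8 \right)} = 128 \cdot 95 + 38 = 12160 + 38 = 12198$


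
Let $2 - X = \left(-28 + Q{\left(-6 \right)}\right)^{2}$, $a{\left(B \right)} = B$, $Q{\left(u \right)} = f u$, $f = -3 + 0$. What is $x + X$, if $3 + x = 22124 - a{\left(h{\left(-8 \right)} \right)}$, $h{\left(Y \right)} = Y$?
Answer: $22031$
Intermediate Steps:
$f = -3$
$Q{\left(u \right)} = - 3 u$
$X = -98$ ($X = 2 - \left(-28 - -18\right)^{2} = 2 - \left(-28 + 18\right)^{2} = 2 - \left(-10\right)^{2} = 2 - 100 = -98$)
$x = 22129$ ($x = -3 + \left(22124 - -8\right) = -3 + \left(22124 + 8\right) = -3 + 22132 = 22129$)
$x + X = 22129 - 98 = 22031$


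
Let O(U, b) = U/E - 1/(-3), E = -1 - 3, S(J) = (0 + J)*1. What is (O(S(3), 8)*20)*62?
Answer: -1550/3 ≈ -516.67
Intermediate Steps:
S(J) = J (S(J) = J*1 = J)
E = -4
O(U, b) = ⅓ - U/4 (O(U, b) = U/(-4) - 1/(-3) = U*(-¼) - 1*(-⅓) = -U/4 + ⅓ = ⅓ - U/4)
(O(S(3), 8)*20)*62 = ((⅓ - ¼*3)*20)*62 = ((⅓ - ¾)*20)*62 = -5/12*20*62 = -25/3*62 = -1550/3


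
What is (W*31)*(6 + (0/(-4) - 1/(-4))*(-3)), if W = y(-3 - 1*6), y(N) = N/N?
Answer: 651/4 ≈ 162.75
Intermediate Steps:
y(N) = 1
W = 1
(W*31)*(6 + (0/(-4) - 1/(-4))*(-3)) = (1*31)*(6 + (0/(-4) - 1/(-4))*(-3)) = 31*(6 + (0*(-¼) - 1*(-¼))*(-3)) = 31*(6 + (0 + ¼)*(-3)) = 31*(6 + (¼)*(-3)) = 31*(6 - ¾) = 31*(21/4) = 651/4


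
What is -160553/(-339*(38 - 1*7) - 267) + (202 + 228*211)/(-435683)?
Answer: 69429624139/4694920008 ≈ 14.788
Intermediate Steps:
-160553/(-339*(38 - 1*7) - 267) + (202 + 228*211)/(-435683) = -160553/(-339*(38 - 7) - 267) + (202 + 48108)*(-1/435683) = -160553/(-339*31 - 267) + 48310*(-1/435683) = -160553/(-10509 - 267) - 48310/435683 = -160553/(-10776) - 48310/435683 = -160553*(-1/10776) - 48310/435683 = 160553/10776 - 48310/435683 = 69429624139/4694920008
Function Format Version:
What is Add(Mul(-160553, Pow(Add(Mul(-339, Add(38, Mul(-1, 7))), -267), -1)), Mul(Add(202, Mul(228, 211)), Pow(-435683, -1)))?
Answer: Rational(69429624139, 4694920008) ≈ 14.788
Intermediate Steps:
Add(Mul(-160553, Pow(Add(Mul(-339, Add(38, Mul(-1, 7))), -267), -1)), Mul(Add(202, Mul(228, 211)), Pow(-435683, -1))) = Add(Mul(-160553, Pow(Add(Mul(-339, Add(38, -7)), -267), -1)), Mul(Add(202, 48108), Rational(-1, 435683))) = Add(Mul(-160553, Pow(Add(Mul(-339, 31), -267), -1)), Mul(48310, Rational(-1, 435683))) = Add(Mul(-160553, Pow(Add(-10509, -267), -1)), Rational(-48310, 435683)) = Add(Mul(-160553, Pow(-10776, -1)), Rational(-48310, 435683)) = Add(Mul(-160553, Rational(-1, 10776)), Rational(-48310, 435683)) = Add(Rational(160553, 10776), Rational(-48310, 435683)) = Rational(69429624139, 4694920008)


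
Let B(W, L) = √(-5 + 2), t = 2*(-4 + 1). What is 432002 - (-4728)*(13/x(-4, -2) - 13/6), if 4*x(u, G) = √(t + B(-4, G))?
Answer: 421758 + 245856/√(-6 + I*√3) ≈ 4.3554e+5 - 97412.0*I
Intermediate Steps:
t = -6 (t = 2*(-3) = -6)
B(W, L) = I*√3 (B(W, L) = √(-3) = I*√3)
x(u, G) = √(-6 + I*√3)/4
432002 - (-4728)*(13/x(-4, -2) - 13/6) = 432002 - (-4728)*(13/((√(-6 + I*√3)/4)) - 13/6) = 432002 - (-4728)*(13*(4/√(-6 + I*√3)) - 13*⅙) = 432002 - (-4728)*(52/√(-6 + I*√3) - 13/6) = 432002 - (-4728)*(-13/6 + 52/√(-6 + I*√3)) = 432002 - (10244 - 245856/√(-6 + I*√3)) = 432002 + (-10244 + 245856/√(-6 + I*√3)) = 421758 + 245856/√(-6 + I*√3)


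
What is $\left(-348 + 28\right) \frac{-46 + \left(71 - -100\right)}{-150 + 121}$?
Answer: $\frac{40000}{29} \approx 1379.3$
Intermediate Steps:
$\left(-348 + 28\right) \frac{-46 + \left(71 - -100\right)}{-150 + 121} = - 320 \frac{-46 + \left(71 + 100\right)}{-29} = - 320 \left(-46 + 171\right) \left(- \frac{1}{29}\right) = - 320 \cdot 125 \left(- \frac{1}{29}\right) = \left(-320\right) \left(- \frac{125}{29}\right) = \frac{40000}{29}$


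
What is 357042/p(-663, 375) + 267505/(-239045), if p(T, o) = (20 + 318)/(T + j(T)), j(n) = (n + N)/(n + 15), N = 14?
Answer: -1220423028673429/1745219736 ≈ -6.9930e+5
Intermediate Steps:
j(n) = (14 + n)/(15 + n) (j(n) = (n + 14)/(n + 15) = (14 + n)/(15 + n))
p(T, o) = 338/(T + (14 + T)/(15 + T)) (p(T, o) = (20 + 318)/(T + (14 + T)/(15 + T)) = 338/(T + (14 + T)/(15 + T)))
357042/p(-663, 375) + 267505/(-239045) = 357042/((338*(15 - 663)/(14 - 663 - 663*(15 - 663)))) + 267505/(-239045) = 357042/((338*(-648)/(14 - 663 - 663*(-648)))) + 267505*(-1/239045) = 357042/((338*(-648)/(14 - 663 + 429624))) - 53501/47809 = 357042/((338*(-648)/428975)) - 53501/47809 = 357042/((338*(1/428975)*(-648))) - 53501/47809 = 357042/(-219024/428975) - 53501/47809 = 357042*(-428975/219024) - 53501/47809 = -25527015325/36504 - 53501/47809 = -1220423028673429/1745219736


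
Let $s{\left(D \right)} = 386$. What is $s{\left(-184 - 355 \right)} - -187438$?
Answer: $187824$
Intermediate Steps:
$s{\left(-184 - 355 \right)} - -187438 = 386 - -187438 = 386 + 187438 = 187824$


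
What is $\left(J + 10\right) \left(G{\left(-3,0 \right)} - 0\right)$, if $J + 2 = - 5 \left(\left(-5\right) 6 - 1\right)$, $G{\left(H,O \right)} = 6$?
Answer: $978$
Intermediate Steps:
$J = 153$ ($J = -2 - 5 \left(\left(-5\right) 6 - 1\right) = -2 - 5 \left(-30 - 1\right) = -2 - -155 = -2 + 155 = 153$)
$\left(J + 10\right) \left(G{\left(-3,0 \right)} - 0\right) = \left(153 + 10\right) \left(6 - 0\right) = 163 \left(6 + 0\right) = 163 \cdot 6 = 978$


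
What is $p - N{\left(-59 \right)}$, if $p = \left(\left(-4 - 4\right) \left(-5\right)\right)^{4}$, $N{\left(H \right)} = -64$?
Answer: $2560064$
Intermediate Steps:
$p = 2560000$ ($p = \left(\left(-4 - 4\right) \left(-5\right)\right)^{4} = \left(\left(-8\right) \left(-5\right)\right)^{4} = 40^{4} = 2560000$)
$p - N{\left(-59 \right)} = 2560000 - -64 = 2560000 + 64 = 2560064$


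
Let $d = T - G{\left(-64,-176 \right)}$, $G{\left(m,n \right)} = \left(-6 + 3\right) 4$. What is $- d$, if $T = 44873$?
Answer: $-44885$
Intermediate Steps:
$G{\left(m,n \right)} = -12$ ($G{\left(m,n \right)} = \left(-3\right) 4 = -12$)
$d = 44885$ ($d = 44873 - -12 = 44873 + 12 = 44885$)
$- d = \left(-1\right) 44885 = -44885$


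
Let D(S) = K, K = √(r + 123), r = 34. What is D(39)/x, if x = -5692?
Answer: -√157/5692 ≈ -0.0022013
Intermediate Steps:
K = √157 (K = √(34 + 123) = √157 ≈ 12.530)
D(S) = √157
D(39)/x = √157/(-5692) = √157*(-1/5692) = -√157/5692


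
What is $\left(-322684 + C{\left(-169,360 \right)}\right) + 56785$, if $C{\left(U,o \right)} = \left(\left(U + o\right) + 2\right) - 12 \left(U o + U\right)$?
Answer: $466402$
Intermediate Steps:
$C{\left(U,o \right)} = 2 + o - 11 U - 12 U o$ ($C{\left(U,o \right)} = \left(2 + U + o\right) - 12 \left(U + U o\right) = \left(2 + U + o\right) - \left(12 U + 12 U o\right) = 2 + o - 11 U - 12 U o$)
$\left(-322684 + C{\left(-169,360 \right)}\right) + 56785 = \left(-322684 + \left(2 + 360 - -1859 - \left(-2028\right) 360\right)\right) + 56785 = \left(-322684 + \left(2 + 360 + 1859 + 730080\right)\right) + 56785 = \left(-322684 + 732301\right) + 56785 = 409617 + 56785 = 466402$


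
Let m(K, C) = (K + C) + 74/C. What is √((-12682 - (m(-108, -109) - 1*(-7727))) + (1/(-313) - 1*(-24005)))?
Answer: √4439002923358/34117 ≈ 61.755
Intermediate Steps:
m(K, C) = C + K + 74/C (m(K, C) = (C + K) + 74/C = C + K + 74/C)
√((-12682 - (m(-108, -109) - 1*(-7727))) + (1/(-313) - 1*(-24005))) = √((-12682 - ((-109 - 108 + 74/(-109)) - 1*(-7727))) + (1/(-313) - 1*(-24005))) = √((-12682 - ((-109 - 108 + 74*(-1/109)) + 7727)) + (-1/313 + 24005)) = √((-12682 - ((-109 - 108 - 74/109) + 7727)) + 7513564/313) = √((-12682 - (-23727/109 + 7727)) + 7513564/313) = √((-12682 - 1*818516/109) + 7513564/313) = √((-12682 - 818516/109) + 7513564/313) = √(-2200854/109 + 7513564/313) = √(130111174/34117) = √4439002923358/34117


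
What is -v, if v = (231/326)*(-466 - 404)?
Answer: 100485/163 ≈ 616.47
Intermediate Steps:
v = -100485/163 (v = (231*(1/326))*(-870) = (231/326)*(-870) = -100485/163 ≈ -616.47)
-v = -1*(-100485/163) = 100485/163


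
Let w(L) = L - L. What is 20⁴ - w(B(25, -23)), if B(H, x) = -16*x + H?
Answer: 160000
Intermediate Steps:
B(H, x) = H - 16*x
w(L) = 0
20⁴ - w(B(25, -23)) = 20⁴ - 1*0 = 160000 + 0 = 160000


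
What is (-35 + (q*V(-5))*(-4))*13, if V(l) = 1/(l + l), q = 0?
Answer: -455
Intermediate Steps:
V(l) = 1/(2*l)
(-35 + (q*V(-5))*(-4))*13 = (-35 + (0*((½)/(-5)))*(-4))*13 = (-35 + (0*((½)*(-⅕)))*(-4))*13 = (-35 + (0*(-⅒))*(-4))*13 = (-35 + 0*(-4))*13 = (-35 + 0)*13 = -35*13 = -455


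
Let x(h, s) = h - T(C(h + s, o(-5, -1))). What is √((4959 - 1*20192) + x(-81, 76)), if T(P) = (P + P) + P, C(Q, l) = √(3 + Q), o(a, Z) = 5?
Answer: √(-15314 - 3*I*√2) ≈ 0.0171 - 123.75*I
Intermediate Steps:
T(P) = 3*P (T(P) = 2*P + P = 3*P)
x(h, s) = h - 3*√(3 + h + s) (x(h, s) = h - 3*√(3 + (h + s)) = h - 3*√(3 + h + s))
√((4959 - 1*20192) + x(-81, 76)) = √((4959 - 1*20192) + (-81 - 3*√(3 - 81 + 76))) = √((4959 - 20192) + (-81 - 3*I*√2)) = √(-15233 + (-81 - 3*I*√2)) = √(-15314 - 3*I*√2)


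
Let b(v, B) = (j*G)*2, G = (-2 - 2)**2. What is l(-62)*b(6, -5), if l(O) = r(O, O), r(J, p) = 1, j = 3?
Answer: 96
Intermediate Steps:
l(O) = 1
G = 16 (G = (-4)**2 = 16)
b(v, B) = 96 (b(v, B) = (3*16)*2 = 48*2 = 96)
l(-62)*b(6, -5) = 1*96 = 96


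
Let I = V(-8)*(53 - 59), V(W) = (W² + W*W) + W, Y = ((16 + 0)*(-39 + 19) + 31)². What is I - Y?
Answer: -84241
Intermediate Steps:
Y = 83521 (Y = (16*(-20) + 31)² = (-320 + 31)² = (-289)² = 83521)
V(W) = W + 2*W² (V(W) = (W² + W²) + W = 2*W² + W = W + 2*W²)
I = -720 (I = (-8*(1 + 2*(-8)))*(53 - 59) = -8*(1 - 16)*(-6) = -8*(-15)*(-6) = 120*(-6) = -720)
I - Y = -720 - 1*83521 = -720 - 83521 = -84241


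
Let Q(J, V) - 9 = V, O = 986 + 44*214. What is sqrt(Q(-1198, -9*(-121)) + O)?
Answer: 10*sqrt(115) ≈ 107.24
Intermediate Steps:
O = 10402 (O = 986 + 9416 = 10402)
Q(J, V) = 9 + V
sqrt(Q(-1198, -9*(-121)) + O) = sqrt((9 - 9*(-121)) + 10402) = sqrt((9 + 1089) + 10402) = sqrt(1098 + 10402) = sqrt(11500) = 10*sqrt(115)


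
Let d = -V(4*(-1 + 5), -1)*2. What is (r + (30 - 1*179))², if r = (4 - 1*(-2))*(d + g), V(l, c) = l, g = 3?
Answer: 104329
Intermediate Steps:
d = -32 (d = -4*(-1 + 5)*2 = -4*4*2 = -1*16*2 = -16*2 = -32)
r = -174 (r = (4 - 1*(-2))*(-32 + 3) = (4 + 2)*(-29) = 6*(-29) = -174)
(r + (30 - 1*179))² = (-174 + (30 - 1*179))² = (-174 + (30 - 179))² = (-174 - 149)² = (-323)² = 104329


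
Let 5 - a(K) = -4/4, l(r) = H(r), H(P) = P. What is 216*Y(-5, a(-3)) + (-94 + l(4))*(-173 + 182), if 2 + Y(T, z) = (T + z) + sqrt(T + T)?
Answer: -1026 + 216*I*sqrt(10) ≈ -1026.0 + 683.05*I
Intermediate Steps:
l(r) = r
a(K) = 6 (a(K) = 5 - (-4)/4 = 5 - 1*(-1) = 5 + 1 = 6)
Y(T, z) = -2 + T + z + sqrt(2)*sqrt(T) (Y(T, z) = -2 + ((T + z) + sqrt(T + T)) = -2 + ((T + z) + sqrt(2*T)) = -2 + ((T + z) + sqrt(2)*sqrt(T)) = -2 + (T + z + sqrt(2)*sqrt(T)) = -2 + T + z + sqrt(2)*sqrt(T))
216*Y(-5, a(-3)) + (-94 + l(4))*(-173 + 182) = 216*(-2 - 5 + 6 + sqrt(2)*sqrt(-5)) + (-94 + 4)*(-173 + 182) = 216*(-2 - 5 + 6 + sqrt(2)*(I*sqrt(5))) - 90*9 = 216*(-2 - 5 + 6 + I*sqrt(10)) - 810 = 216*(-1 + I*sqrt(10)) - 810 = (-216 + 216*I*sqrt(10)) - 810 = -1026 + 216*I*sqrt(10)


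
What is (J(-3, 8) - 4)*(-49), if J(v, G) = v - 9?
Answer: 784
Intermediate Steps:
J(v, G) = -9 + v
(J(-3, 8) - 4)*(-49) = ((-9 - 3) - 4)*(-49) = (-12 - 4)*(-49) = -16*(-49) = 784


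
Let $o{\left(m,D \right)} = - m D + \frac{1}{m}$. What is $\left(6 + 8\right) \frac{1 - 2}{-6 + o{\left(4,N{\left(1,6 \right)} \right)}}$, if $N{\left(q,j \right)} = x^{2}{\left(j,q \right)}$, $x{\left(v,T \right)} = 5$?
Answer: $\frac{56}{423} \approx 0.13239$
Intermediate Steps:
$N{\left(q,j \right)} = 25$ ($N{\left(q,j \right)} = 5^{2} = 25$)
$o{\left(m,D \right)} = \frac{1}{m} - D m$ ($o{\left(m,D \right)} = - D m + \frac{1}{m} = \frac{1}{m} - D m$)
$\left(6 + 8\right) \frac{1 - 2}{-6 + o{\left(4,N{\left(1,6 \right)} \right)}} = \left(6 + 8\right) \frac{1 - 2}{-6 + \left(\frac{1}{4} - 25 \cdot 4\right)} = 14 \left(- \frac{1}{-6 + \left(\frac{1}{4} - 100\right)}\right) = 14 \left(- \frac{1}{-6 - \frac{399}{4}}\right) = 14 \left(- \frac{1}{- \frac{423}{4}}\right) = 14 \left(\left(-1\right) \left(- \frac{4}{423}\right)\right) = 14 \cdot \frac{4}{423} = \frac{56}{423}$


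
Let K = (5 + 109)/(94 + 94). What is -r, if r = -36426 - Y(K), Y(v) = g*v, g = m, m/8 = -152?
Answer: 1677366/47 ≈ 35689.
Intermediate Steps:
K = 57/94 (K = 114/188 = 114*(1/188) = 57/94 ≈ 0.60638)
m = -1216 (m = 8*(-152) = -1216)
g = -1216
Y(v) = -1216*v
r = -1677366/47 (r = -36426 - (-1216)*57/94 = -36426 - 1*(-34656/47) = -36426 + 34656/47 = -1677366/47 ≈ -35689.)
-r = -1*(-1677366/47) = 1677366/47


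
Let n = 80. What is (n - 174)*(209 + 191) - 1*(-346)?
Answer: -37254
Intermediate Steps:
(n - 174)*(209 + 191) - 1*(-346) = (80 - 174)*(209 + 191) - 1*(-346) = -94*400 + 346 = -37600 + 346 = -37254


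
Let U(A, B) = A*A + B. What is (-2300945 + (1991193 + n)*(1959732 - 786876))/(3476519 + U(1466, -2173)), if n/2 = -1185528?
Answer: -445526899673/5623502 ≈ -79226.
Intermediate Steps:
n = -2371056 (n = 2*(-1185528) = -2371056)
U(A, B) = B + A² (U(A, B) = A² + B = B + A²)
(-2300945 + (1991193 + n)*(1959732 - 786876))/(3476519 + U(1466, -2173)) = (-2300945 + (1991193 - 2371056)*(1959732 - 786876))/(3476519 + (-2173 + 1466²)) = (-2300945 - 379863*1172856)/(3476519 + (-2173 + 2149156)) = (-2300945 - 445524598728)/(3476519 + 2146983) = -445526899673/5623502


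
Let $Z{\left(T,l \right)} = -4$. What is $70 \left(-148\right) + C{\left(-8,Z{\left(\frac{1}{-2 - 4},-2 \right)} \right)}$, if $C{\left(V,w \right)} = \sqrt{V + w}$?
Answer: $-10360 + 2 i \sqrt{3} \approx -10360.0 + 3.4641 i$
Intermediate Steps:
$70 \left(-148\right) + C{\left(-8,Z{\left(\frac{1}{-2 - 4},-2 \right)} \right)} = 70 \left(-148\right) + \sqrt{-8 - 4} = -10360 + \sqrt{-12} = -10360 + 2 i \sqrt{3}$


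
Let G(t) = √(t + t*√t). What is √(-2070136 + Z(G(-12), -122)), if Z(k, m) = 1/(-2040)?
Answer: I*√2153769494910/1020 ≈ 1438.8*I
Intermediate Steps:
G(t) = √(t + t^(3/2))
Z(k, m) = -1/2040
√(-2070136 + Z(G(-12), -122)) = √(-2070136 - 1/2040) = √(-4223077441/2040) = I*√2153769494910/1020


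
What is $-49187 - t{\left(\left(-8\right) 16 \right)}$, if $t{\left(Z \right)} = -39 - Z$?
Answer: $-49276$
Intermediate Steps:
$-49187 - t{\left(\left(-8\right) 16 \right)} = -49187 - \left(-39 - \left(-8\right) 16\right) = -49187 - \left(-39 - -128\right) = -49187 - \left(-39 + 128\right) = -49187 - 89 = -49276$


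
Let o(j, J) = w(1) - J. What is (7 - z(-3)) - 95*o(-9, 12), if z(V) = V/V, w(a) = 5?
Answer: 671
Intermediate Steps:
z(V) = 1
o(j, J) = 5 - J
(7 - z(-3)) - 95*o(-9, 12) = (7 - 1*1) - 95*(5 - 1*12) = (7 - 1) - 95*(5 - 12) = 6 - 95*(-7) = 6 + 665 = 671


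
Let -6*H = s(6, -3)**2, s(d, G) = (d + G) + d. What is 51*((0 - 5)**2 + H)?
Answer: 1173/2 ≈ 586.50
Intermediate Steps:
s(d, G) = G + 2*d (s(d, G) = (G + d) + d = G + 2*d)
H = -27/2 (H = -(-3 + 2*6)**2/6 = -(-3 + 12)**2/6 = -1/6*9**2 = -1/6*81 = -27/2 ≈ -13.500)
51*((0 - 5)**2 + H) = 51*((0 - 5)**2 - 27/2) = 51*((-5)**2 - 27/2) = 51*(25 - 27/2) = 51*(23/2) = 1173/2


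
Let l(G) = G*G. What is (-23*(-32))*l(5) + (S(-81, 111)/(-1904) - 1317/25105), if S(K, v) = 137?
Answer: 879512581047/47799920 ≈ 18400.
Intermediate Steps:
l(G) = G²
(-23*(-32))*l(5) + (S(-81, 111)/(-1904) - 1317/25105) = -23*(-32)*5² + (137/(-1904) - 1317/25105) = 736*25 + (137*(-1/1904) - 1317*1/25105) = 18400 + (-137/1904 - 1317/25105) = 18400 - 5946953/47799920 = 879512581047/47799920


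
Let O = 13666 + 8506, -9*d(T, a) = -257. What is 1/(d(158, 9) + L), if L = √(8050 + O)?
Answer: -2313/2381933 + 243*√3358/2381933 ≈ 0.0049407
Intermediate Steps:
d(T, a) = 257/9 (d(T, a) = -⅑*(-257) = 257/9)
O = 22172
L = 3*√3358 (L = √(8050 + 22172) = √30222 = 3*√3358 ≈ 173.84)
1/(d(158, 9) + L) = 1/(257/9 + 3*√3358)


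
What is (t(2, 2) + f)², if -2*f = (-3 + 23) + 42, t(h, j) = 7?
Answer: 576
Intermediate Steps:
f = -31 (f = -((-3 + 23) + 42)/2 = -(20 + 42)/2 = -½*62 = -31)
(t(2, 2) + f)² = (7 - 31)² = (-24)² = 576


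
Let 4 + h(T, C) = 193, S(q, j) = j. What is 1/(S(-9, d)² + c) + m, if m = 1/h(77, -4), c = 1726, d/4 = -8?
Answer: 2939/519750 ≈ 0.0056546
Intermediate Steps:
d = -32 (d = 4*(-8) = -32)
h(T, C) = 189 (h(T, C) = -4 + 193 = 189)
m = 1/189 ≈ 0.0052910
1/(S(-9, d)² + c) + m = 1/((-32)² + 1726) + 1/189 = 1/(1024 + 1726) + 1/189 = 1/2750 + 1/189 = 2939/519750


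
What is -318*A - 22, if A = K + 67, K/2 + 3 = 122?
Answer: -97012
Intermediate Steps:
K = 238 (K = -6 + 2*122 = -6 + 244 = 238)
A = 305 (A = 238 + 67 = 305)
-318*A - 22 = -318*305 - 22 = -96990 - 22 = -97012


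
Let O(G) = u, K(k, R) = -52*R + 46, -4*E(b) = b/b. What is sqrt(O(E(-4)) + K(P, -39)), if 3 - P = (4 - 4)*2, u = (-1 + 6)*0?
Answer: sqrt(2074) ≈ 45.541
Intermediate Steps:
E(b) = -1/4 (E(b) = -b/(4*b) = -1/4*1 = -1/4)
u = 0 (u = 5*0 = 0)
P = 3 (P = 3 - (4 - 4)*2 = 3 - 0*2 = 3 - 1*0 = 3 + 0 = 3)
K(k, R) = 46 - 52*R
O(G) = 0
sqrt(O(E(-4)) + K(P, -39)) = sqrt(0 + (46 - 52*(-39))) = sqrt(0 + (46 + 2028)) = sqrt(0 + 2074) = sqrt(2074)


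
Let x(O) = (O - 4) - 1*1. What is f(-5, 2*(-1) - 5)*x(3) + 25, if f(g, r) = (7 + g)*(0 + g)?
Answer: 45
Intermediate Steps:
f(g, r) = g*(7 + g) (f(g, r) = (7 + g)*g = g*(7 + g))
x(O) = -5 + O (x(O) = (-4 + O) - 1 = -5 + O)
f(-5, 2*(-1) - 5)*x(3) + 25 = (-5*(7 - 5))*(-5 + 3) + 25 = -5*2*(-2) + 25 = -10*(-2) + 25 = 20 + 25 = 45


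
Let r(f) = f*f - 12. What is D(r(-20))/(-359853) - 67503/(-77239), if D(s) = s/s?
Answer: 24291079820/27794685867 ≈ 0.87395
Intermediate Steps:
r(f) = -12 + f² (r(f) = f² - 12 = -12 + f²)
D(s) = 1
D(r(-20))/(-359853) - 67503/(-77239) = 1/(-359853) - 67503/(-77239) = 1*(-1/359853) - 67503*(-1/77239) = -1/359853 + 67503/77239 = 24291079820/27794685867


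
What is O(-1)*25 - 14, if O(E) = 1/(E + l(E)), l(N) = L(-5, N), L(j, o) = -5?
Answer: -109/6 ≈ -18.167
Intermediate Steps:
l(N) = -5
O(E) = 1/(-5 + E) (O(E) = 1/(E - 5) = 1/(-5 + E))
O(-1)*25 - 14 = 25/(-5 - 1) - 14 = 25/(-6) - 14 = -⅙*25 - 14 = -25/6 - 14 = -109/6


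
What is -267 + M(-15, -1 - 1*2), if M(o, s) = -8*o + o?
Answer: -162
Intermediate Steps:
M(o, s) = -7*o
-267 + M(-15, -1 - 1*2) = -267 - 7*(-15) = -267 + 105 = -162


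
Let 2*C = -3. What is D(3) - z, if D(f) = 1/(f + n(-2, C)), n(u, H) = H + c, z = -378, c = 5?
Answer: 4916/13 ≈ 378.15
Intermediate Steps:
C = -3/2 (C = (1/2)*(-3) = -3/2 ≈ -1.5000)
n(u, H) = 5 + H (n(u, H) = H + 5 = 5 + H)
D(f) = 1/(7/2 + f) (D(f) = 1/(f + (5 - 3/2)) = 1/(f + 7/2) = 1/(7/2 + f))
D(3) - z = 2/(7 + 2*3) - 1*(-378) = 2/(7 + 6) + 378 = 2/13 + 378 = 4916/13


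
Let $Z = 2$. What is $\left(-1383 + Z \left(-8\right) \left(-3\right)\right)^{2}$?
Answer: $1782225$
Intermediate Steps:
$\left(-1383 + Z \left(-8\right) \left(-3\right)\right)^{2} = \left(-1383 + 2 \left(-8\right) \left(-3\right)\right)^{2} = \left(-1383 - -48\right)^{2} = \left(-1383 + 48\right)^{2} = \left(-1335\right)^{2} = 1782225$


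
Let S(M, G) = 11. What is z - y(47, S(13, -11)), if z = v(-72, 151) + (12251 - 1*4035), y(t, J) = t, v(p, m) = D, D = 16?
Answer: 8185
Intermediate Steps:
v(p, m) = 16
z = 8232 (z = 16 + (12251 - 1*4035) = 16 + (12251 - 4035) = 16 + 8216 = 8232)
z - y(47, S(13, -11)) = 8232 - 1*47 = 8232 - 47 = 8185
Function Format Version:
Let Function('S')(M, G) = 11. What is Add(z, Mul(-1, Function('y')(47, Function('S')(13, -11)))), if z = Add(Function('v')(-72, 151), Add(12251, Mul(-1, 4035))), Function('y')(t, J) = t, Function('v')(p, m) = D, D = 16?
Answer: 8185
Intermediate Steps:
Function('v')(p, m) = 16
z = 8232 (z = Add(16, Add(12251, Mul(-1, 4035))) = Add(16, Add(12251, -4035)) = Add(16, 8216) = 8232)
Add(z, Mul(-1, Function('y')(47, Function('S')(13, -11)))) = Add(8232, Mul(-1, 47)) = Add(8232, -47) = 8185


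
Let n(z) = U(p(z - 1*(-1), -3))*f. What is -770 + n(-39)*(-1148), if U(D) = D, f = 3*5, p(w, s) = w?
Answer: 653590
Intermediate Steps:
f = 15
n(z) = 15 + 15*z (n(z) = (z - 1*(-1))*15 = (z + 1)*15 = (1 + z)*15 = 15 + 15*z)
-770 + n(-39)*(-1148) = -770 + (15 + 15*(-39))*(-1148) = -770 + (15 - 585)*(-1148) = -770 - 570*(-1148) = -770 + 654360 = 653590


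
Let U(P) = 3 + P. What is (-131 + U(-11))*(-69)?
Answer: 9591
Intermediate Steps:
(-131 + U(-11))*(-69) = (-131 + (3 - 11))*(-69) = (-131 - 8)*(-69) = -139*(-69) = 9591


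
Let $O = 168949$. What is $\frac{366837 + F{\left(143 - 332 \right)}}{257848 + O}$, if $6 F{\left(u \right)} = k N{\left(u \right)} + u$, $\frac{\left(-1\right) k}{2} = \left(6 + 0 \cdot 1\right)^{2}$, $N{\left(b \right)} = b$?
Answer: $\frac{738147}{853594} \approx 0.86475$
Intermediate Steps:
$k = -72$ ($k = - 2 \left(6 + 0 \cdot 1\right)^{2} = - 2 \left(6 + 0\right)^{2} = - 2 \cdot 6^{2} = \left(-2\right) 36 = -72$)
$F{\left(u \right)} = - \frac{71 u}{6}$ ($F{\left(u \right)} = \frac{- 72 u + u}{6} = \frac{\left(-71\right) u}{6} = - \frac{71 u}{6}$)
$\frac{366837 + F{\left(143 - 332 \right)}}{257848 + O} = \frac{366837 - \frac{71 \left(143 - 332\right)}{6}}{257848 + 168949} = \frac{366837 - - \frac{4473}{2}}{426797} = \left(366837 + \frac{4473}{2}\right) \frac{1}{426797} = \frac{738147}{2} \cdot \frac{1}{426797} = \frac{738147}{853594}$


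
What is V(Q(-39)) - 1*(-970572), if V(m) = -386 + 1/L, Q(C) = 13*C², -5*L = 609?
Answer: 590843269/609 ≈ 9.7019e+5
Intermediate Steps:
L = -609/5 (L = -⅕*609 = -609/5 ≈ -121.80)
V(m) = -235079/609 (V(m) = -386 + 1/(-609/5) = -386 - 5/609 = -235079/609)
V(Q(-39)) - 1*(-970572) = -235079/609 - 1*(-970572) = -235079/609 + 970572 = 590843269/609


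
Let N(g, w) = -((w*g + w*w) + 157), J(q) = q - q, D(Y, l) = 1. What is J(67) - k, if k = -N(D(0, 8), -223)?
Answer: -49663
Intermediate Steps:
J(q) = 0
N(g, w) = -157 - w² - g*w (N(g, w) = -((g*w + w²) + 157) = -((w² + g*w) + 157) = -(157 + w² + g*w) = -157 - w² - g*w)
k = 49663 (k = -(-157 - 1*(-223)² - 1*1*(-223)) = -(-157 - 1*49729 + 223) = -(-157 - 49729 + 223) = -1*(-49663) = 49663)
J(67) - k = 0 - 1*49663 = 0 - 49663 = -49663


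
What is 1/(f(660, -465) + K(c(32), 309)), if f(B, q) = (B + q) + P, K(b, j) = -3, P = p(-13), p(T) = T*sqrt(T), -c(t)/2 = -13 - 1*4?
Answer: 192/39061 + 13*I*sqrt(13)/39061 ≈ 0.0049154 + 0.0012*I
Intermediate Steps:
c(t) = 34 (c(t) = -2*(-13 - 1*4) = -2*(-13 - 4) = -2*(-17) = 34)
p(T) = T**(3/2)
P = -13*I*sqrt(13) (P = (-13)**(3/2) = -13*I*sqrt(13) ≈ -46.872*I)
f(B, q) = B + q - 13*I*sqrt(13) (f(B, q) = (B + q) - 13*I*sqrt(13) = B + q - 13*I*sqrt(13))
1/(f(660, -465) + K(c(32), 309)) = 1/((660 - 465 - 13*I*sqrt(13)) - 3) = 1/((195 - 13*I*sqrt(13)) - 3) = 1/(192 - 13*I*sqrt(13))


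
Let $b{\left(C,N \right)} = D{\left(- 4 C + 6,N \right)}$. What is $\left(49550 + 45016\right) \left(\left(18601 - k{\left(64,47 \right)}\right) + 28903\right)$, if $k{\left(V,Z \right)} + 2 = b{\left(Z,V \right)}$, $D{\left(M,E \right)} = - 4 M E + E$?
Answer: $80381100$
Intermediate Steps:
$D{\left(M,E \right)} = E - 4 E M$ ($D{\left(M,E \right)} = - 4 E M + E = E - 4 E M$)
$b{\left(C,N \right)} = N \left(-23 + 16 C\right)$ ($b{\left(C,N \right)} = N \left(1 - 4 \left(- 4 C + 6\right)\right) = N \left(1 - 4 \left(6 - 4 C\right)\right) = N \left(1 + \left(-24 + 16 C\right)\right) = N \left(-23 + 16 C\right)$)
$k{\left(V,Z \right)} = -2 + V \left(-23 + 16 Z\right)$
$\left(49550 + 45016\right) \left(\left(18601 - k{\left(64,47 \right)}\right) + 28903\right) = \left(49550 + 45016\right) \left(\left(18601 - \left(-2 + 64 \left(-23 + 16 \cdot 47\right)\right)\right) + 28903\right) = 94566 \left(\left(18601 - \left(-2 + 64 \left(-23 + 752\right)\right)\right) + 28903\right) = 94566 \left(\left(18601 - \left(-2 + 64 \cdot 729\right)\right) + 28903\right) = 94566 \left(\left(18601 - \left(-2 + 46656\right)\right) + 28903\right) = 94566 \left(\left(18601 - 46654\right) + 28903\right) = 94566 \left(-28053 + 28903\right) = 94566 \cdot 850 = 80381100$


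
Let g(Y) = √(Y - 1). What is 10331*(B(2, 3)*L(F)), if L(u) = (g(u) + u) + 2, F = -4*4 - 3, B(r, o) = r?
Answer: -351254 + 41324*I*√5 ≈ -3.5125e+5 + 92403.0*I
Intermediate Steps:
F = -19 (F = -16 - 3 = -19)
g(Y) = √(-1 + Y)
L(u) = 2 + u + √(-1 + u) (L(u) = (√(-1 + u) + u) + 2 = (u + √(-1 + u)) + 2 = 2 + u + √(-1 + u))
10331*(B(2, 3)*L(F)) = 10331*(2*(2 - 19 + √(-1 - 19))) = 10331*(2*(2 - 19 + √(-20))) = 10331*(2*(2 - 19 + 2*I*√5)) = 10331*(2*(-17 + 2*I*√5)) = 10331*(-34 + 4*I*√5) = -351254 + 41324*I*√5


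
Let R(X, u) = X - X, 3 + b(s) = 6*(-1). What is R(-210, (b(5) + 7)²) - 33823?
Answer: -33823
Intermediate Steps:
b(s) = -9 (b(s) = -3 + 6*(-1) = -3 - 6 = -9)
R(X, u) = 0
R(-210, (b(5) + 7)²) - 33823 = 0 - 33823 = -33823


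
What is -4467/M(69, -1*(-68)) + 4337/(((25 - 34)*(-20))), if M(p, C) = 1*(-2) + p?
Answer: -513481/12060 ≈ -42.577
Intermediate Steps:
M(p, C) = -2 + p
-4467/M(69, -1*(-68)) + 4337/(((25 - 34)*(-20))) = -4467/(-2 + 69) + 4337/(((25 - 34)*(-20))) = -4467/67 + 4337/((-9*(-20))) = -4467*1/67 + 4337/180 = -4467/67 + 4337*(1/180) = -4467/67 + 4337/180 = -513481/12060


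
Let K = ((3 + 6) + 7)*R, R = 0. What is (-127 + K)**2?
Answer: 16129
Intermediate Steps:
K = 0 (K = ((3 + 6) + 7)*0 = (9 + 7)*0 = 16*0 = 0)
(-127 + K)**2 = (-127 + 0)**2 = (-127)**2 = 16129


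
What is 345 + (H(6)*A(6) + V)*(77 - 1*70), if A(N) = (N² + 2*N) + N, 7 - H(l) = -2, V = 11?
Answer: 3824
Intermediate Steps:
H(l) = 9 (H(l) = 7 - 1*(-2) = 7 + 2 = 9)
A(N) = N² + 3*N
345 + (H(6)*A(6) + V)*(77 - 1*70) = 345 + (9*(6*(3 + 6)) + 11)*(77 - 1*70) = 345 + (9*(6*9) + 11)*(77 - 70) = 345 + (9*54 + 11)*7 = 345 + (486 + 11)*7 = 345 + 497*7 = 345 + 3479 = 3824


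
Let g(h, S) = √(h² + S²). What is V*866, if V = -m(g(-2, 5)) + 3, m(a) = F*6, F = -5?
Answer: 28578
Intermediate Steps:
g(h, S) = √(S² + h²)
m(a) = -30 (m(a) = -5*6 = -30)
V = 33 (V = -1*(-30) + 3 = 30 + 3 = 33)
V*866 = 33*866 = 28578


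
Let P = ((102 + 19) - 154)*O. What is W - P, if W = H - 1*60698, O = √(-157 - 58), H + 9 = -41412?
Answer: -102119 + 33*I*√215 ≈ -1.0212e+5 + 483.88*I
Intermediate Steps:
H = -41421 (H = -9 - 41412 = -41421)
O = I*√215 (O = √(-215) = I*√215 ≈ 14.663*I)
P = -33*I*√215 (P = ((102 + 19) - 154)*(I*√215) = (121 - 154)*(I*√215) = -33*I*√215 ≈ -483.88*I)
W = -102119 (W = -41421 - 1*60698 = -41421 - 60698 = -102119)
W - P = -102119 - (-33)*I*√215 = -102119 + 33*I*√215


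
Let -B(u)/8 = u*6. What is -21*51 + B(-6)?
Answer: -783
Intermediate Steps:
B(u) = -48*u (B(u) = -8*u*6 = -48*u)
-21*51 + B(-6) = -21*51 - 48*(-6) = -1071 + 288 = -783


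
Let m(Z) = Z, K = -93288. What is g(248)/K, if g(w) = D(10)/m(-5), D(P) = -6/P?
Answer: -1/777400 ≈ -1.2863e-6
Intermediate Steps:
g(w) = 3/25 (g(w) = -6/10/(-5) = -6*⅒*(-⅕) = -⅗*(-⅕) = 3/25)
g(248)/K = (3/25)/(-93288) = (3/25)*(-1/93288) = -1/777400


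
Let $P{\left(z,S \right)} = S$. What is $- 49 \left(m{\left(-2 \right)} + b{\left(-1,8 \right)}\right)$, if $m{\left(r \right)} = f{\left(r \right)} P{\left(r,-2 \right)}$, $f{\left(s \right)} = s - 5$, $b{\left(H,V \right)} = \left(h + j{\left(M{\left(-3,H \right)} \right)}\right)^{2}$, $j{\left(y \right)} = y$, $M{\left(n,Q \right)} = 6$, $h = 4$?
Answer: $-5586$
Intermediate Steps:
$b{\left(H,V \right)} = 100$ ($b{\left(H,V \right)} = \left(4 + 6\right)^{2} = 10^{2} = 100$)
$f{\left(s \right)} = -5 + s$
$m{\left(r \right)} = 10 - 2 r$ ($m{\left(r \right)} = \left(-5 + r\right) \left(-2\right) = 10 - 2 r$)
$- 49 \left(m{\left(-2 \right)} + b{\left(-1,8 \right)}\right) = - 49 \left(\left(10 - -4\right) + 100\right) = - 49 \left(\left(10 + 4\right) + 100\right) = - 49 \left(14 + 100\right) = \left(-49\right) 114 = -5586$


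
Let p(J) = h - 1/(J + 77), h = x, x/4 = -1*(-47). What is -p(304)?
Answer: -71627/381 ≈ -188.00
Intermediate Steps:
x = 188 (x = 4*(-1*(-47)) = 4*47 = 188)
h = 188
p(J) = 188 - 1/(77 + J) (p(J) = 188 - 1/(J + 77) = 188 - 1/(77 + J))
-p(304) = -(14475 + 188*304)/(77 + 304) = -(14475 + 57152)/381 = -71627/381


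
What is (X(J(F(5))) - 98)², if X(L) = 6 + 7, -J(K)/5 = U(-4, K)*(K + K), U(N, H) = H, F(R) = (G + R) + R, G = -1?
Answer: 7225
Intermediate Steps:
F(R) = -1 + 2*R (F(R) = (-1 + R) + R = -1 + 2*R)
J(K) = -10*K² (J(K) = -5*K*(K + K) = -5*K*2*K = -10*K²)
X(L) = 13
(X(J(F(5))) - 98)² = (13 - 98)² = (-85)² = 7225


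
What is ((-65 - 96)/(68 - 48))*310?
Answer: -4991/2 ≈ -2495.5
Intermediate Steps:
((-65 - 96)/(68 - 48))*310 = -161/20*310 = -4991/2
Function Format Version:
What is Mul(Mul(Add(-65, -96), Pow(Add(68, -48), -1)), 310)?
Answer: Rational(-4991, 2) ≈ -2495.5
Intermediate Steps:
Mul(Mul(Add(-65, -96), Pow(Add(68, -48), -1)), 310) = Mul(Mul(-161, Pow(20, -1)), 310) = Mul(Mul(-161, Rational(1, 20)), 310) = Mul(Rational(-161, 20), 310) = Rational(-4991, 2)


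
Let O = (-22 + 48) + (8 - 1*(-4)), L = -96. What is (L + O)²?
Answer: 3364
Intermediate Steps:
O = 38 (O = 26 + (8 + 4) = 26 + 12 = 38)
(L + O)² = (-96 + 38)² = (-58)² = 3364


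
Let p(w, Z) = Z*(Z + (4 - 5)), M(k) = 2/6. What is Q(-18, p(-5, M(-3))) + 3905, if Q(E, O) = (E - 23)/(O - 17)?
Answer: 605644/155 ≈ 3907.4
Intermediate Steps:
M(k) = ⅓ (M(k) = 2*(⅙) = ⅓)
p(w, Z) = Z*(-1 + Z) (p(w, Z) = Z*(Z - 1) = Z*(-1 + Z))
Q(E, O) = (-23 + E)/(-17 + O)
Q(-18, p(-5, M(-3))) + 3905 = (-23 - 18)/(-17 + (-1 + ⅓)/3) + 3905 = -41/(-17 + (⅓)*(-⅔)) + 3905 = -41/(-17 - 2/9) + 3905 = -41/(-155/9) + 3905 = -9/155*(-41) + 3905 = 369/155 + 3905 = 605644/155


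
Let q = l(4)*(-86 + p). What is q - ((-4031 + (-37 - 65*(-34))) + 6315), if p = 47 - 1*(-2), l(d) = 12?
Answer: -4901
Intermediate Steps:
p = 49 (p = 47 + 2 = 49)
q = -444 (q = 12*(-86 + 49) = 12*(-37) = -444)
q - ((-4031 + (-37 - 65*(-34))) + 6315) = -444 - ((-4031 + (-37 - 65*(-34))) + 6315) = -444 - ((-4031 + (-37 + 2210)) + 6315) = -444 - ((-4031 + 2173) + 6315) = -444 - (-1858 + 6315) = -444 - 1*4457 = -444 - 4457 = -4901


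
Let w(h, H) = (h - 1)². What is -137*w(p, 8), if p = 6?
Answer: -3425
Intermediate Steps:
w(h, H) = (-1 + h)²
-137*w(p, 8) = -137*(-1 + 6)² = -137*5² = -137*25 = -3425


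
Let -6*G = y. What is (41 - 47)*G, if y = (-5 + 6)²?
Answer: 1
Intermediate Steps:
y = 1 (y = 1² = 1)
G = -⅙ (G = -⅙*1 = -⅙ ≈ -0.16667)
(41 - 47)*G = (41 - 47)*(-⅙) = -6*(-⅙) = 1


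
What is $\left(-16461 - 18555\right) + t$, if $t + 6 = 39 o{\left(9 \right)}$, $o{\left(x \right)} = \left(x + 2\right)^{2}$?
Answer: $-30303$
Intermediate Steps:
$o{\left(x \right)} = \left(2 + x\right)^{2}$
$t = 4713$ ($t = -6 + 39 \left(2 + 9\right)^{2} = -6 + 39 \cdot 11^{2} = -6 + 39 \cdot 121 = -6 + 4719 = 4713$)
$\left(-16461 - 18555\right) + t = \left(-16461 - 18555\right) + 4713 = -35016 + 4713 = -30303$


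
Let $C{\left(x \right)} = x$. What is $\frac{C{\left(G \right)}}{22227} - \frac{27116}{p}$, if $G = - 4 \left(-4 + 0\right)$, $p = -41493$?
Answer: $\frac{201123740}{307421637} \approx 0.65423$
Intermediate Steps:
$G = 16$ ($G = \left(-4\right) \left(-4\right) = 16$)
$\frac{C{\left(G \right)}}{22227} - \frac{27116}{p} = \frac{16}{22227} - \frac{27116}{-41493} = 16 \cdot \frac{1}{22227} - - \frac{27116}{41493} = \frac{16}{22227} + \frac{27116}{41493} = \frac{201123740}{307421637}$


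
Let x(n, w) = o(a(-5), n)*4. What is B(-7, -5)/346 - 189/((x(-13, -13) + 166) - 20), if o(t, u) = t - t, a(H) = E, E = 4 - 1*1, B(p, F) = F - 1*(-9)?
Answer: -32405/25258 ≈ -1.2830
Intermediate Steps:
B(p, F) = 9 + F (B(p, F) = F + 9 = 9 + F)
E = 3 (E = 4 - 1 = 3)
a(H) = 3
o(t, u) = 0
x(n, w) = 0 (x(n, w) = 0*4 = 0)
B(-7, -5)/346 - 189/((x(-13, -13) + 166) - 20) = (9 - 5)/346 - 189/((0 + 166) - 20) = 4*(1/346) - 189/(166 - 20) = 2/173 - 189/146 = -32405/25258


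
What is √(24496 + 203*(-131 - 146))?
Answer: I*√31735 ≈ 178.14*I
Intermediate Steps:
√(24496 + 203*(-131 - 146)) = √(24496 + 203*(-277)) = √(24496 - 56231) = √(-31735) = I*√31735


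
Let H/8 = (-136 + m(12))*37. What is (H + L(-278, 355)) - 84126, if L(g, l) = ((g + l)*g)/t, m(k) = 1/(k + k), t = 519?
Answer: -64569263/519 ≈ -1.2441e+5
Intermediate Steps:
m(k) = 1/(2*k)
H = -120731/3 (H = 8*((-136 + (1/2)/12)*37) = 8*((-136 + (1/2)*(1/12))*37) = 8*((-136 + 1/24)*37) = 8*(-3263/24*37) = 8*(-120731/24) = -120731/3 ≈ -40244.)
L(g, l) = g*(g + l)/519 (L(g, l) = ((g + l)*g)/519 = (g*(g + l))*(1/519) = g*(g + l)/519)
(H + L(-278, 355)) - 84126 = (-120731/3 + (1/519)*(-278)*(-278 + 355)) - 84126 = (-120731/3 + (1/519)*(-278)*77) - 84126 = (-120731/3 - 21406/519) - 84126 = -20907869/519 - 84126 = -64569263/519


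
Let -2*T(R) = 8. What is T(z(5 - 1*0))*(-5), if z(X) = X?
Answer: 20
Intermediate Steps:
T(R) = -4 (T(R) = -½*8 = -4)
T(z(5 - 1*0))*(-5) = -4*(-5) = 20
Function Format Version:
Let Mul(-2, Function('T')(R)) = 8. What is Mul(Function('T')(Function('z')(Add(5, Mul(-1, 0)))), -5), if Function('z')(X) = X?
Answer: 20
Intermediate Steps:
Function('T')(R) = -4 (Function('T')(R) = Mul(Rational(-1, 2), 8) = -4)
Mul(Function('T')(Function('z')(Add(5, Mul(-1, 0)))), -5) = Mul(-4, -5) = 20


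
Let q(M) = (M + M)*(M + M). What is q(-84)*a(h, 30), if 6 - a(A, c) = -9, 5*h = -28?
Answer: 423360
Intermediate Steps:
h = -28/5 (h = (⅕)*(-28) = -28/5 ≈ -5.6000)
q(M) = 4*M² (q(M) = (2*M)*(2*M) = 4*M²)
a(A, c) = 15 (a(A, c) = 6 - 1*(-9) = 6 + 9 = 15)
q(-84)*a(h, 30) = (4*(-84)²)*15 = (4*7056)*15 = 28224*15 = 423360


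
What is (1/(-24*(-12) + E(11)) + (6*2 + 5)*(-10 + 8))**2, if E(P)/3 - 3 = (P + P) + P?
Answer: 181252369/156816 ≈ 1155.8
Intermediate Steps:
E(P) = 9 + 9*P (E(P) = 9 + 3*((P + P) + P) = 9 + 3*(2*P + P) = 9 + 3*(3*P) = 9 + 9*P)
(1/(-24*(-12) + E(11)) + (6*2 + 5)*(-10 + 8))**2 = (1/(-24*(-12) + (9 + 9*11)) + (6*2 + 5)*(-10 + 8))**2 = (1/(288 + (9 + 99)) + (12 + 5)*(-2))**2 = (1/(288 + 108) + 17*(-2))**2 = (1/396 - 34)**2 = (-13463/396)**2 = 181252369/156816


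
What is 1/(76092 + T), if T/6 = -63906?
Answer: -1/307344 ≈ -3.2537e-6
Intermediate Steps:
T = -383436 (T = 6*(-63906) = -383436)
1/(76092 + T) = 1/(76092 - 383436) = 1/(-307344) = -1/307344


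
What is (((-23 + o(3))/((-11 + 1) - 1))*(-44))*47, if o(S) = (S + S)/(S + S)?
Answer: -4136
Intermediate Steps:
o(S) = 1 (o(S) = (2*S)/((2*S)) = (2*S)*(1/(2*S)) = 1)
(((-23 + o(3))/((-11 + 1) - 1))*(-44))*47 = (((-23 + 1)/((-11 + 1) - 1))*(-44))*47 = (-22/(-10 - 1)*(-44))*47 = (-22/(-11)*(-44))*47 = (-22*(-1/11)*(-44))*47 = (2*(-44))*47 = -88*47 = -4136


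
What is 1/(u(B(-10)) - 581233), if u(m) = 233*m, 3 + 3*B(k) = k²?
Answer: -3/1721098 ≈ -1.7431e-6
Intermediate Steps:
B(k) = -1 + k²/3
1/(u(B(-10)) - 581233) = 1/(233*(-1 + (⅓)*(-10)²) - 581233) = 1/(233*(-1 + (⅓)*100) - 581233) = 1/(233*(-1 + 100/3) - 581233) = 1/(233*(97/3) - 581233) = 1/(22601/3 - 581233) = 1/(-1721098/3) = -3/1721098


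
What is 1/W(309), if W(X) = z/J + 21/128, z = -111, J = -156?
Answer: 1664/1457 ≈ 1.1421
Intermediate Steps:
W(X) = 1457/1664 (W(X) = -111/(-156) + 21/128 = -111*(-1/156) + 21*(1/128) = 37/52 + 21/128 = 1457/1664)
1/W(309) = 1/(1457/1664) = 1664/1457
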